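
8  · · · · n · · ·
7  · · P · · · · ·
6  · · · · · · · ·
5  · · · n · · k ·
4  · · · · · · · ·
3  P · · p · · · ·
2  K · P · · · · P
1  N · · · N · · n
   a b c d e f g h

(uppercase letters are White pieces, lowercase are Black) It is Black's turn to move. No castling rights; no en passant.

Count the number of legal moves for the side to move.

Black to move; king on g5.
In check: no.
Legal moves: Ng7, Nexc7, Nef6, Nd6, Kh6, Kg6, Kf6, Kh5, Kf5, Kh4, Kg4, Kf4, Ne7, Ndxc7, Ndf6, Nb6, Nf4, Nb4+, Ne3, Nc3+, Ng3, Nf2, dxc2, d2.
Count: 24.

24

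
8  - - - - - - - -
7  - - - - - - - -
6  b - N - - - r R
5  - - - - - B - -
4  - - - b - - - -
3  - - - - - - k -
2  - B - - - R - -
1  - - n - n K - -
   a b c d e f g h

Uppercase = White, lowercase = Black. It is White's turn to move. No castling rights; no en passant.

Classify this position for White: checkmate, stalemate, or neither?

neither

White to move; white king on f1.
In check: yes, from the black bishop on a6.
King squares — e1: available; g1: available; e2: attacked by Nc1; f2: own rook; g2: attacked by Ne1.
Legal moves for White: Kg1, Kxe1, Bd3, Re2.
White is in check but has 4 legal moves → neither.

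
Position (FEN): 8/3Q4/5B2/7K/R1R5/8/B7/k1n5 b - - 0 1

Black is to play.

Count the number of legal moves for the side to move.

0

Black to move; king on a1.
In check: yes, from the white bishop on f6.
Legal moves: none.
Count: 0.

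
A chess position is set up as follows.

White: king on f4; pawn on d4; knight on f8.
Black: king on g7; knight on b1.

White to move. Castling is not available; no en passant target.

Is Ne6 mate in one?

After Ne6: black king on g7; in check: yes, from the white knight on e6.
Black has 7 legal replies: Kh8, Kg8, Kh7, Kf7, Kh6, Kg6, Kf6.
In check but a legal move exists → not checkmate.

no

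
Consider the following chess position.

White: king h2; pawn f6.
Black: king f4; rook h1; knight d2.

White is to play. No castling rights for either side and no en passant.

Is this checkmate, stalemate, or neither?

White to move; white king on h2.
In check: yes, from the black rook on h1.
King squares — g1: attacked by Rh1; h1: available; g2: available; g3: attacked by Kf4; h3: attacked by Rh1.
Legal moves for White: Kg2, Kxh1.
White is in check but has 2 legal moves → neither.

neither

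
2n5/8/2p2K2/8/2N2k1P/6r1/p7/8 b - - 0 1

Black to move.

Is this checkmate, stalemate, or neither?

Black to move; black king on f4.
In check: no.
Legal moves for Black include: Ne7, Na7, Nd6, Nb6, Kg4, Ke4, Kf3, Rg8, Rg7, Rg6+, Rg5, Rg4, Rh3, Rf3, Re3, Rd3, Rc3, Rb3, ... (list truncated; more exist).
Black has legal moves and is not in check → neither.

neither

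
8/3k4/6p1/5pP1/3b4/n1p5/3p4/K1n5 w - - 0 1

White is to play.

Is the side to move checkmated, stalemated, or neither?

stalemate

White to move; white king on a1.
In check: no.
King squares — b1: attacked by Na3; a2: attacked by Nc1; b2: attacked by Pc3.
Legal moves for White: none.
Not in check and no legal moves → stalemate.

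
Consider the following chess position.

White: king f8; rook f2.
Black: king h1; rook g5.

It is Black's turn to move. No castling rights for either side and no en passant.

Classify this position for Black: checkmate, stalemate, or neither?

Black to move; black king on h1.
In check: no.
Legal moves for Black: Rg8+, Rg7, Rg6, Rh5, Rf5+, Re5, Rd5, Rc5, Rb5, Ra5, Rg4, Rg3, Rg2, Rg1, Kg1.
Black has 15 legal moves and is not in check → neither.

neither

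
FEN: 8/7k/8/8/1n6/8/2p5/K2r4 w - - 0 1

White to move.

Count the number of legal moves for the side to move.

1

White to move; king on a1.
In check: yes, from the black rook on d1.
Legal moves: Kb2.
Count: 1.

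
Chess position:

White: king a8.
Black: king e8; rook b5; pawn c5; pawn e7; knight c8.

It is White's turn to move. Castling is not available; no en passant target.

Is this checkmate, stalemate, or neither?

White to move; white king on a8.
In check: no.
King squares — a7: attacked by Nc8; b7: attacked by Rb5; b8: attacked by Rb5.
Legal moves for White: none.
Not in check and no legal moves → stalemate.

stalemate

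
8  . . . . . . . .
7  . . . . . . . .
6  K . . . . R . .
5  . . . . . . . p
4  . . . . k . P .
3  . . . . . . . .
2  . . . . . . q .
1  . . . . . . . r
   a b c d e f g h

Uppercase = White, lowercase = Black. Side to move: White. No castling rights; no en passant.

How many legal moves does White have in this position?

20

White to move; king on a6.
In check: no.
Legal moves: Rf8, Rf7, Rh6, Rg6, Re6+, Rd6, Rc6, Rb6, Rf5, Rf4+, Rf3, Rf2, Rf1, Kb7, Ka7, Kb6, Kb5, Ka5, gxh5, g5.
Count: 20.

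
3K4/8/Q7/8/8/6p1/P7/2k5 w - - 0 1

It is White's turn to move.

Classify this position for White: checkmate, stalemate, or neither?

neither

White to move; white king on d8.
In check: no.
Legal moves for White include: Ke8, Kc8, Ke7, Kd7, Kc7, Qc8+, Qa8, Qb7, Qa7, Qh6+, Qg6, Qf6, Qe6, Qd6, Qc6+, Qb6, Qb5, Qa5, ... (list truncated; more exist).
White has legal moves and is not in check → neither.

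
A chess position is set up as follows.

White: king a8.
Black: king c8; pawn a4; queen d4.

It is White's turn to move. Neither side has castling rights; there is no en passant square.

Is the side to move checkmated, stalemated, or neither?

White to move; white king on a8.
In check: no.
King squares — a7: attacked by Qd4; b7: attacked by Kc8; b8: attacked by Kc8.
Legal moves for White: none.
Not in check and no legal moves → stalemate.

stalemate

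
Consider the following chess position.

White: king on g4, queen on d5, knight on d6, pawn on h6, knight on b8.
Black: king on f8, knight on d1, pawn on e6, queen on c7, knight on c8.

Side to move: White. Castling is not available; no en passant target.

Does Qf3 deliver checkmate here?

After Qf3: black king on f8; in check: yes, from the white queen on f3.
Black has 3 legal replies: Kg8, Ke7, Qf7.
In check but a legal move exists → not checkmate.

no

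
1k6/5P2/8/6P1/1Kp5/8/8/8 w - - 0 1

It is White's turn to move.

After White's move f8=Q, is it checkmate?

no

After f8=Q: black king on b8; in check: yes, from the white queen on f8.
Black has 3 legal replies: Kc7, Kb7, Ka7.
In check but a legal move exists → not checkmate.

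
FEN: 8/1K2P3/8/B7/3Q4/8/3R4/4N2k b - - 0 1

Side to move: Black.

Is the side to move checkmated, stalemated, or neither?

Black to move; black king on h1.
In check: no.
King squares — g1: attacked by Qd4; g2: attacked by Ne1; h2: attacked by Rd2.
Legal moves for Black: none.
Not in check and no legal moves → stalemate.

stalemate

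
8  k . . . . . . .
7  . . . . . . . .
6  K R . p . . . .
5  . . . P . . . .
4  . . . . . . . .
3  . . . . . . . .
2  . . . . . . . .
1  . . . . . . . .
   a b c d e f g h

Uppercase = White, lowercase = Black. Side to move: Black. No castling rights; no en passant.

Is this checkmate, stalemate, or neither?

stalemate

Black to move; black king on a8.
In check: no.
King squares — a7: attacked by Ka6; b7: attacked by Ka6; b8: attacked by Rb6.
Legal moves for Black: none.
Not in check and no legal moves → stalemate.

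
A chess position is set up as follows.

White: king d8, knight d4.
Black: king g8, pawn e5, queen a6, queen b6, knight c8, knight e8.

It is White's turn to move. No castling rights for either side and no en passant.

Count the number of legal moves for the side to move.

White to move; king on d8.
In check: yes, from the black queen on b6.
Legal moves: Kxe8, Kd7.
Count: 2.

2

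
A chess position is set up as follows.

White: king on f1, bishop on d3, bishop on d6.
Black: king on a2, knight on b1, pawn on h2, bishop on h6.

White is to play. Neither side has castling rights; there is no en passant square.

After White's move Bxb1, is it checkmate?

no

After Bxb1: black king on a2; in check: yes, from the white bishop on b1.
Black has 4 legal replies: Kb3, Kb2, Kxb1, Ka1.
In check but a legal move exists → not checkmate.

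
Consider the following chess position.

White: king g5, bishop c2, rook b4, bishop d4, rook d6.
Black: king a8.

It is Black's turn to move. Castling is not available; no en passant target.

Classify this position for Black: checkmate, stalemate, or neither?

Black to move; black king on a8.
In check: no.
King squares — a7: attacked by Bd4; b7: attacked by Rb4; b8: attacked by Rb4.
Legal moves for Black: none.
Not in check and no legal moves → stalemate.

stalemate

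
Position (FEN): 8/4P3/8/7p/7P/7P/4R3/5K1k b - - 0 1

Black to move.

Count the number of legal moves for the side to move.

Black to move; king on h1.
In check: no.
Legal moves: none.
Count: 0.

0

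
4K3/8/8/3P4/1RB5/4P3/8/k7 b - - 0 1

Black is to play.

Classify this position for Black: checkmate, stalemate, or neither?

Black to move; black king on a1.
In check: no.
King squares — b1: attacked by Rb4; a2: attacked by Bc4; b2: attacked by Rb4.
Legal moves for Black: none.
Not in check and no legal moves → stalemate.

stalemate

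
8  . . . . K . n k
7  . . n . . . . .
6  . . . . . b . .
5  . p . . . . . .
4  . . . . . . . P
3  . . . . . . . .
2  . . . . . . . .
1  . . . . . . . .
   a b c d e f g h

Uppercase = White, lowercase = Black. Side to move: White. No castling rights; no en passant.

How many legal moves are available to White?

3

White to move; king on e8.
In check: yes, from the black knight on c7.
Legal moves: Kf8, Kf7, Kd7.
Count: 3.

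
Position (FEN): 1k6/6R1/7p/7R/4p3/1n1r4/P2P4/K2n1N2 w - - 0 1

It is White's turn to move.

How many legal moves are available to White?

White to move; king on a1.
In check: yes, from the black knight on b3.
Legal moves: Kb1, axb3.
Count: 2.

2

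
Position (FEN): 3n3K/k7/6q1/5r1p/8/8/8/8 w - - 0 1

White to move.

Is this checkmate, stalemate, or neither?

stalemate

White to move; white king on h8.
In check: no.
King squares — g7: attacked by Qg6; h7: attacked by Qg6; g8: attacked by Qg6.
Legal moves for White: none.
Not in check and no legal moves → stalemate.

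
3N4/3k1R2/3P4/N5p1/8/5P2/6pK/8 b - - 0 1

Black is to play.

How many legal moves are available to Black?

Black to move; king on d7.
In check: yes, from the white rook on f7.
Legal moves: Ke8, Kxd8, Kc8, Kxd6.
Count: 4.

4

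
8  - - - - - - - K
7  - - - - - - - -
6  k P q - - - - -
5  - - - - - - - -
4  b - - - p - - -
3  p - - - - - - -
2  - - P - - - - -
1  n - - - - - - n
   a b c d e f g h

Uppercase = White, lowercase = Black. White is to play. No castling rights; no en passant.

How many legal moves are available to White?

White to move; king on h8.
In check: no.
Legal moves: Kg8, Kh7, Kg7, b7, c3, c4.
Count: 6.

6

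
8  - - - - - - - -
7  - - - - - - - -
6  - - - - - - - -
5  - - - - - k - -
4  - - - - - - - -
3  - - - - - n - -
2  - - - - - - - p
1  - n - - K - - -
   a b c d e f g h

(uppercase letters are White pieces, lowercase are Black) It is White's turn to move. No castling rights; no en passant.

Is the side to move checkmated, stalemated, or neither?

White to move; white king on e1.
In check: yes, from the black knight on f3.
King squares — d1: available; f1: available; d2: attacked by Nb1; e2: available; f2: available.
Legal moves for White: Kf2, Ke2, Kf1, Kd1.
White is in check but has 4 legal moves → neither.

neither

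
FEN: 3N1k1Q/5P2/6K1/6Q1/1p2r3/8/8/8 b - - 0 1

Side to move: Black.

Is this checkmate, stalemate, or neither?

checkmate

Black to move; black king on f8.
In check: yes, from the white queen on h8.
King squares — e7: attacked by Qg5; f7: attacked by Kg6; g7: attacked by Kg6; e8: attacked by Pf7; g8: attacked by Pf7.
Legal moves for Black: none.
In check with no legal moves → checkmate.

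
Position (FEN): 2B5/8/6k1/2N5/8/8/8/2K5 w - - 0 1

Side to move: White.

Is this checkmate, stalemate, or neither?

White to move; white king on c1.
In check: no.
Legal moves for White include: Bd7, Bb7, Be6, Ba6, Bf5+, Bg4, Bh3, Nd7, Nb7, Ne6, Na6, Ne4, Na4, Nd3, Nb3, Kd2, Kc2, Kb2, ... (list truncated; more exist).
White has legal moves and is not in check → neither.

neither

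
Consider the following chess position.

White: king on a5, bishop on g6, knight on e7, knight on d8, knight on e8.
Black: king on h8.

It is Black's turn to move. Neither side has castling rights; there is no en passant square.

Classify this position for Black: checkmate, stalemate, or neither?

stalemate

Black to move; black king on h8.
In check: no.
King squares — g7: attacked by Ne8; h7: attacked by Bg6; g8: attacked by Ne7.
Legal moves for Black: none.
Not in check and no legal moves → stalemate.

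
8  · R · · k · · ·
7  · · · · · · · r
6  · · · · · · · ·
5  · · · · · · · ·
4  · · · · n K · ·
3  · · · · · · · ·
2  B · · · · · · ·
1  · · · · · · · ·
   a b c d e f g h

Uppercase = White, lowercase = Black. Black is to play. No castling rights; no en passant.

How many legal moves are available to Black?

Black to move; king on e8.
In check: yes, from the white rook on b8.
Legal moves: Ke7, Kd7.
Count: 2.

2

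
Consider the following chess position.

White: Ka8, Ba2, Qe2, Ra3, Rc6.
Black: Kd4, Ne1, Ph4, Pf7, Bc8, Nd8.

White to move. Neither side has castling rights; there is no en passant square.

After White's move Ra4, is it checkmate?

After Ra4: black king on d4; in check: yes, from the white rook on a4.
King squares — c3: attacked by Rc6; d3: attacked by Qe2; e3: attacked by Qe2; c4: attacked by Ba2; e4: attacked by Qe2; c5: attacked by Rc6; d5: attacked by Ba2; e5: attacked by Qe2.
Black has no legal moves → checkmate.

yes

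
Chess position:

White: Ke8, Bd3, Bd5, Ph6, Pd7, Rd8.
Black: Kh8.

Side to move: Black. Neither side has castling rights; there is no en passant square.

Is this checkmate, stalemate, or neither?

stalemate

Black to move; black king on h8.
In check: no.
King squares — g7: attacked by Ph6; h7: attacked by Bd3; g8: attacked by Bd5.
Legal moves for Black: none.
Not in check and no legal moves → stalemate.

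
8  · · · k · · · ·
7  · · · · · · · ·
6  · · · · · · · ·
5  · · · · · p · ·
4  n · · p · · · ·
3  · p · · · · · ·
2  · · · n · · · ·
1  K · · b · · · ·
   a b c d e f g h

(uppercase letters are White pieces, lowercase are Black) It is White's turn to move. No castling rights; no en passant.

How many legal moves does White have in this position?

White to move; king on a1.
In check: no.
Legal moves: none.
Count: 0.

0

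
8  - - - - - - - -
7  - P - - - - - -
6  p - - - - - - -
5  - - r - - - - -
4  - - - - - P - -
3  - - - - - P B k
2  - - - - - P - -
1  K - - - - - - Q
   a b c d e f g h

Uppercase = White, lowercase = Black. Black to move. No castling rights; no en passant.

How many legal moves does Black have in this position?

Black to move; king on h3.
In check: yes, from the white queen on h1.
Legal moves: none.
Count: 0.

0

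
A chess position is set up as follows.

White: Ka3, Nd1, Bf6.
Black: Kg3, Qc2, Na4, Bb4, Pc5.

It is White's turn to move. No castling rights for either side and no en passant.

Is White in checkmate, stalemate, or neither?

checkmate

White to move; white king on a3.
In check: yes, from the black bishop on b4.
King squares — a2: attacked by Qc2; b2: attacked by Qc2; b3: attacked by Qc2; a4: attacked by Qc2; b4: attacked by Pc5.
Legal moves for White: none.
In check with no legal moves → checkmate.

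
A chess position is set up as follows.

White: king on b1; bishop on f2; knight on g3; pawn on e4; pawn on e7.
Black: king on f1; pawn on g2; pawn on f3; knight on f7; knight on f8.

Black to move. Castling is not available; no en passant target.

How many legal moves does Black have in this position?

1

Black to move; king on f1.
In check: yes, from the white knight on g3.
Legal moves: Kxf2.
Count: 1.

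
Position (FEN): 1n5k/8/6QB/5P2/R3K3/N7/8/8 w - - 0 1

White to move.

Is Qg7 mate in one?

After Qg7: black king on h8; in check: yes, from the white queen on g7.
King squares — g7: attacked by Bh6; h7: attacked by Qg7; g8: attacked by Qg7.
Black has no legal moves → checkmate.

yes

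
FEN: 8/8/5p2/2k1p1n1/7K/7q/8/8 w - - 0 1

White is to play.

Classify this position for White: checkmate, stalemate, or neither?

checkmate

White to move; white king on h4.
In check: yes, from the black queen on h3.
King squares — g3: attacked by Qh3; h3: attacked by Ng5; g4: attacked by Qh3; g5: attacked by Pf6; h5: attacked by Qh3.
Legal moves for White: none.
In check with no legal moves → checkmate.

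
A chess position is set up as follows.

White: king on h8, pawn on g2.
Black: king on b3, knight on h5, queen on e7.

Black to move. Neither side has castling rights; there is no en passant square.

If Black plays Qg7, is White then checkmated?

yes

After Qg7: white king on h8; in check: yes, from the black queen on g7.
King squares — g7: attacked by Nh5; h7: attacked by Qg7; g8: attacked by Qg7.
White has no legal moves → checkmate.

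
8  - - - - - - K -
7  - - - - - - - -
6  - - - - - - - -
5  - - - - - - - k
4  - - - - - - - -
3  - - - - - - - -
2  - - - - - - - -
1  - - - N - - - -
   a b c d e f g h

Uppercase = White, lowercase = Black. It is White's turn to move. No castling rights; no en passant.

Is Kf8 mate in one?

no

After Kf8: black king on h5; in check: no.
Black is not in check, so this cannot be checkmate.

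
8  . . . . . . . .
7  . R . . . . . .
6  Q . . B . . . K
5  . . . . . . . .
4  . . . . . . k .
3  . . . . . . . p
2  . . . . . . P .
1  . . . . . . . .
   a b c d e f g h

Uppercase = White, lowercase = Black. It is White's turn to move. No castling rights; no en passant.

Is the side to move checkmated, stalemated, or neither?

neither

White to move; white king on h6.
In check: no.
Legal moves for White include: Rb8, Rh7, Rg7+, Rf7, Re7, Rd7, Rc7, Ra7, Rb6, Rb5, Rb4+, Rb3, Rb2, Rb1, Kh7, Kg7, Kg6, Bf8, ... (list truncated; more exist).
White has legal moves and is not in check → neither.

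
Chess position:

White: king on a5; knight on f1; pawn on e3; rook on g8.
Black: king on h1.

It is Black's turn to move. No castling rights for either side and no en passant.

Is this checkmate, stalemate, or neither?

stalemate

Black to move; black king on h1.
In check: no.
King squares — g1: attacked by Rg8; g2: attacked by Rg8; h2: attacked by Nf1.
Legal moves for Black: none.
Not in check and no legal moves → stalemate.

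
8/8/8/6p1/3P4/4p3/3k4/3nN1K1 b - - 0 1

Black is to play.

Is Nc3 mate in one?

no

After Nc3: white king on g1; in check: no.
White is not in check, so this cannot be checkmate.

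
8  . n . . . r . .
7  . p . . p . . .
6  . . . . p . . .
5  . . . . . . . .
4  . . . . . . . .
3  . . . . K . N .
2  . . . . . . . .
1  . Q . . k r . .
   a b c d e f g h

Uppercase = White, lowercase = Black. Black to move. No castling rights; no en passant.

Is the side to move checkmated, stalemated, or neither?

Black to move; black king on e1.
In check: yes, from the white queen on b1.
King squares — d1: attacked by Qb1; f1: own rook; d2: attacked by Ke3; e2: attacked by Ke3; f2: attacked by Ke3.
Legal moves for Black: none.
In check with no legal moves → checkmate.

checkmate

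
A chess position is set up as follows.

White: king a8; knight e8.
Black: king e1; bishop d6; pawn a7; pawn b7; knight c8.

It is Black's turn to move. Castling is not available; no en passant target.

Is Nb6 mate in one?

no

After Nb6: white king on a8; in check: yes, from the black knight on b6.
White has 2 legal replies: Kxb7, Kxa7.
In check but a legal move exists → not checkmate.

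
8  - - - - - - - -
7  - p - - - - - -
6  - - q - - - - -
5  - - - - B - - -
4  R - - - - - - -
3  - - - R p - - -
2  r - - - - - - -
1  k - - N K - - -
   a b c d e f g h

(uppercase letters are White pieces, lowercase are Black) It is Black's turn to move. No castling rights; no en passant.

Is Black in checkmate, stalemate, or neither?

neither

Black to move; black king on a1.
In check: yes, from the white bishop on e5.
Legal moves for Black: Kb1, Qc3+.
Black is in check but has 2 legal moves → neither.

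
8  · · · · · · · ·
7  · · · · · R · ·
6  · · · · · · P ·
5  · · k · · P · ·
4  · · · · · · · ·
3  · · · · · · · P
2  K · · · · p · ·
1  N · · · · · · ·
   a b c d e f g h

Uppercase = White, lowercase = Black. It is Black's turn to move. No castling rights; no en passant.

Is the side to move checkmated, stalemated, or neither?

neither

Black to move; black king on c5.
In check: no.
Legal moves for Black: Kd6, Kc6, Kb6, Kd5, Kb5, Kd4, Kc4, Kb4, f1=Q, f1=R, f1=B, f1=N.
Black has 12 legal moves and is not in check → neither.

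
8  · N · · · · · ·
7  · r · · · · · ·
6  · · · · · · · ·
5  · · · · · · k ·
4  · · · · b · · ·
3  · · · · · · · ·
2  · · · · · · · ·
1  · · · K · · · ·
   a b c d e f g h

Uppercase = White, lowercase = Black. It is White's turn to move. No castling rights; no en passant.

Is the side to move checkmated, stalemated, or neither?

neither

White to move; white king on d1.
In check: no.
Legal moves for White: Nd7, Nc6, Na6, Ke2, Kd2, Ke1, Kc1.
White has 7 legal moves and is not in check → neither.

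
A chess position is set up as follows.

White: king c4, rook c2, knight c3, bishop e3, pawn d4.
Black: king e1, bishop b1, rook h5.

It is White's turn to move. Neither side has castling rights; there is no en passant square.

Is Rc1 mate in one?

yes

After Rc1: black king on e1; in check: yes, from the white rook on c1.
King squares — d1: attacked by Rc1; f1: attacked by Rc1; d2: attacked by Be3; e2: attacked by Nc3; f2: attacked by Be3.
Black has no legal moves → checkmate.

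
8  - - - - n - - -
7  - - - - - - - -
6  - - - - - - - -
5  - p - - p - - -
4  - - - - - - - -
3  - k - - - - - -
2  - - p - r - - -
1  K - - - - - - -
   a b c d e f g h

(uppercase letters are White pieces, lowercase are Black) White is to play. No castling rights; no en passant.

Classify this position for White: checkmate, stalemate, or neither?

stalemate

White to move; white king on a1.
In check: no.
King squares — b1: attacked by Pc2; a2: attacked by Kb3; b2: attacked by Kb3.
Legal moves for White: none.
Not in check and no legal moves → stalemate.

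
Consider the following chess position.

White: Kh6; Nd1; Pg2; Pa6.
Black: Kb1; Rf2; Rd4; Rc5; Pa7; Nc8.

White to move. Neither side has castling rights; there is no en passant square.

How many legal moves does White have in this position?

9

White to move; king on h6.
In check: no.
Legal moves: Kh7, Kg7, Kg6, Ne3, Nc3+, Nxf2, Nb2, g3, g4.
Count: 9.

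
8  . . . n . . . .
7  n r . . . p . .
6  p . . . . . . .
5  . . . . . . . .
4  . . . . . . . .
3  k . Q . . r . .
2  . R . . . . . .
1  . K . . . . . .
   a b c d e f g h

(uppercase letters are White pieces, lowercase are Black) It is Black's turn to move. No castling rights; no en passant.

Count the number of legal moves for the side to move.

Black to move; king on a3.
In check: yes, from the white queen on c3.
Legal moves: Ka4, Rb3, Rxc3.
Count: 3.

3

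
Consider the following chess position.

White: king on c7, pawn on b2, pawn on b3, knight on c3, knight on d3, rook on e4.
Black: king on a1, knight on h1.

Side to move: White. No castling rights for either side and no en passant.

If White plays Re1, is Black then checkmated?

After Re1: black king on a1; in check: yes, from the white rook on e1.
King squares — b1: attacked by Re1; a2: attacked by Nc3; b2: attacked by Nd3.
Black has no legal moves → checkmate.

yes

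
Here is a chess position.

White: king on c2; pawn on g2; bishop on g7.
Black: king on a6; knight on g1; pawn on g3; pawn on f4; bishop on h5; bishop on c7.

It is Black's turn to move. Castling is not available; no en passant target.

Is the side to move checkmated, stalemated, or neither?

Black to move; black king on a6.
In check: no.
Legal moves for Black include: Bd8, Bb8, Bd6, Bb6, Be5, Ba5, Kb7, Ka7, Kb6, Kb5, Ka5, Be8, Bf7, Bg6+, Bg4, Bf3, Be2, Bd1+, ... (list truncated; more exist).
Black has legal moves and is not in check → neither.

neither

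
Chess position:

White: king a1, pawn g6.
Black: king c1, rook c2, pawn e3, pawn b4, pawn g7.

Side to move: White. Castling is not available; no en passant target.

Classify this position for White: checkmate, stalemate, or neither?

White to move; white king on a1.
In check: no.
King squares — b1: attacked by Kc1; a2: attacked by Rc2; b2: attacked by Kc1.
Legal moves for White: none.
Not in check and no legal moves → stalemate.

stalemate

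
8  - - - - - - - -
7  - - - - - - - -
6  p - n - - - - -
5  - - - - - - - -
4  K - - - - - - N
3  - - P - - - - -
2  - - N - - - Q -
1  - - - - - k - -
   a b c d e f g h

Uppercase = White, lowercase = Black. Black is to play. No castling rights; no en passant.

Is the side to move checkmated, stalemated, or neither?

Black to move; black king on f1.
In check: yes, from the white queen on g2.
King squares — e1: attacked by Nc2; g1: attacked by Qg2; e2: attacked by Qg2; f2: attacked by Qg2; g2: attacked by Nh4.
Legal moves for Black: none.
In check with no legal moves → checkmate.

checkmate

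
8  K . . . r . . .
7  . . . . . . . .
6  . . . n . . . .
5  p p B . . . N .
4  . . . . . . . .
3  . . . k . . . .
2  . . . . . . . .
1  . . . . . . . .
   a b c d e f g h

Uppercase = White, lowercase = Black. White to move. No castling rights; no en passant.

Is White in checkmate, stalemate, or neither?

neither

White to move; white king on a8.
In check: yes, from the black rook on e8.
King squares — a7: available; b7: attacked by Nd6; b8: attacked by Re8.
Legal moves for White: Ka7.
White is in check but has 1 legal move → neither.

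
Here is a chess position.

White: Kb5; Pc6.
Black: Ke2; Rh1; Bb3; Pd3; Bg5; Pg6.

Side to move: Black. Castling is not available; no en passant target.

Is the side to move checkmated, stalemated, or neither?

Black to move; black king on e2.
In check: no.
Legal moves for Black include: Bd8, Be7, Bh6, Bf6, Bh4, Bf4, Be3, Bd2, Bc1, Bg8, Bf7, Be6, Bd5, Bc4+, Ba4+, Bc2, Ba2, Bd1, ... (list truncated; more exist).
Black has legal moves and is not in check → neither.

neither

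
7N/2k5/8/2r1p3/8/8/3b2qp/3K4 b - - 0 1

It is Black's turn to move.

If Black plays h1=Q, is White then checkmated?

After h1=Q: white king on d1; in check: yes, from the black queen on h1.
King squares — c1: attacked by Qh1; e1: attacked by Qh1; c2: attacked by Rc5; d2: attacked by Qg2; e2: attacked by Qg2.
White has no legal moves → checkmate.

yes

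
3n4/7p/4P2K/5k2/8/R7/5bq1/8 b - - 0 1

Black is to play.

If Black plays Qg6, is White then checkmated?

After Qg6: white king on h6; in check: yes, from the black queen on g6.
King squares — g5: attacked by Kf5; h5: attacked by Qg6; g6: attacked by Kf5; g7: attacked by Qg6; h7: attacked by Qg6.
White has no legal moves → checkmate.

yes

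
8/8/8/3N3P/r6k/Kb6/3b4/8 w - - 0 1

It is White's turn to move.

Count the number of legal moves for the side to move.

White to move; king on a3.
In check: yes, from the black rook on a4.
Legal moves: Kxb3, Kb2.
Count: 2.

2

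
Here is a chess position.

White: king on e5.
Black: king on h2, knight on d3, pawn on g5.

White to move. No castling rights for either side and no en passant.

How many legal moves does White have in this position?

White to move; king on e5.
In check: yes, from the black knight on d3.
Legal moves: Kf6, Ke6, Kd6, Kf5, Kd5, Ke4, Kd4.
Count: 7.

7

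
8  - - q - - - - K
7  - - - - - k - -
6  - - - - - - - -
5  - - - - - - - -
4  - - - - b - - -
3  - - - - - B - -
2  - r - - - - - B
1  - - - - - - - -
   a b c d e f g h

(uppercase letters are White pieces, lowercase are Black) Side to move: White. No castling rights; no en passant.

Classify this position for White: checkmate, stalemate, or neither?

White to move; white king on h8.
In check: yes, from the black queen on c8.
King squares — g7: attacked by Kf7; h7: attacked by Be4; g8: attacked by Kf7.
Legal moves for White: none.
In check with no legal moves → checkmate.

checkmate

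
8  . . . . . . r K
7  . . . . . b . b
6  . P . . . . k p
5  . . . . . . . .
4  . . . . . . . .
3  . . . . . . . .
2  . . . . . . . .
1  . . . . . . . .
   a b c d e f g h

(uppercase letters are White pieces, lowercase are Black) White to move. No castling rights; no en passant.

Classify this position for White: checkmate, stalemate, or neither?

White to move; white king on h8.
In check: yes, from the black rook on g8.
King squares — g7: attacked by Kg6; h7: attacked by Kg6; g8: attacked by Bf7.
Legal moves for White: none.
In check with no legal moves → checkmate.

checkmate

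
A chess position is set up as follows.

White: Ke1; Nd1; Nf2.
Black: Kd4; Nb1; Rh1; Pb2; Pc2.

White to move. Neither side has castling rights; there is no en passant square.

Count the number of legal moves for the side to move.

2

White to move; king on e1.
In check: yes, from the black rook on h1.
Legal moves: Ke2, Nxh1.
Count: 2.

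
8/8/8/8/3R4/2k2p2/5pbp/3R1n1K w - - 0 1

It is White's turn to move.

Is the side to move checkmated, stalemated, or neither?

White to move; white king on h1.
In check: yes, from the black bishop on g2.
King squares — g1: attacked by Pf2; g2: attacked by Pf3; h2: attacked by Nf1.
Legal moves for White: none.
In check with no legal moves → checkmate.

checkmate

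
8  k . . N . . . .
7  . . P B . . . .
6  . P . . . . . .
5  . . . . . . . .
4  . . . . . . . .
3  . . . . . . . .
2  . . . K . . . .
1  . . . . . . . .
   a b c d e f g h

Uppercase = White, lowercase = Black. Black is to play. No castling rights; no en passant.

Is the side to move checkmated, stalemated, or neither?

Black to move; black king on a8.
In check: no.
King squares — a7: attacked by Pb6; b7: attacked by Nd8; b8: attacked by Pc7.
Legal moves for Black: none.
Not in check and no legal moves → stalemate.

stalemate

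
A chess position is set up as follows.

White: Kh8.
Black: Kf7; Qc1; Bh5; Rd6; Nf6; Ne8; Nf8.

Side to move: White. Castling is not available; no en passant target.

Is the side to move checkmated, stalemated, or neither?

White to move; white king on h8.
In check: no.
King squares — g7: attacked by Kf7; h7: attacked by Nf6; g8: attacked by Nf6.
Legal moves for White: none.
Not in check and no legal moves → stalemate.

stalemate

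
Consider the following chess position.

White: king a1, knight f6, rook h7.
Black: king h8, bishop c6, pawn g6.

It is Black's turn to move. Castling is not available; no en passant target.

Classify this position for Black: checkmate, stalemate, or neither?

checkmate

Black to move; black king on h8.
In check: yes, from the white rook on h7.
King squares — g7: attacked by Rh7; h7: attacked by Nf6; g8: attacked by Nf6.
Legal moves for Black: none.
In check with no legal moves → checkmate.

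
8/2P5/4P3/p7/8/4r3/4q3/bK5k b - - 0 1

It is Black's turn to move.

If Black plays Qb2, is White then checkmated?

yes

After Qb2: white king on b1; in check: yes, from the black queen on b2.
King squares — a1: attacked by Qb2; c1: attacked by Qb2; a2: attacked by Qb2; b2: attacked by Ba1; c2: attacked by Qb2.
White has no legal moves → checkmate.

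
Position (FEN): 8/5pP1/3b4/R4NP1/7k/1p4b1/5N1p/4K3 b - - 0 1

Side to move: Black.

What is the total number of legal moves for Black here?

2

Black to move; king on h4.
In check: yes, from the white knight on f5.
Legal moves: Kh5, Kxg5.
Count: 2.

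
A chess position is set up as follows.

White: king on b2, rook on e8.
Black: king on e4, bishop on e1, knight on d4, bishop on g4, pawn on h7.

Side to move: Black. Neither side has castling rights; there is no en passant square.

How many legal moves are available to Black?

Black to move; king on e4.
In check: yes, from the white rook on e8.
Legal moves: Kf5, Kd5, Kf4, Kf3, Kd3, Be6, Ne6.
Count: 7.

7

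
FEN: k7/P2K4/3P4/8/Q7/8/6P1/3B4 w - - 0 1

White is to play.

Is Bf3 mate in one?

yes

After Bf3: black king on a8; in check: yes, from the white bishop on f3.
King squares — a7: attacked by Qa4; b7: attacked by Bf3; b8: attacked by Pa7.
Black has no legal moves → checkmate.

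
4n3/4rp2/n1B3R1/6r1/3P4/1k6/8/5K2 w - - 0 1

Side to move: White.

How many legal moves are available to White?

White to move; king on f1.
In check: no.
Legal moves: Rg8, Rg7, Rh6, Rf6, Re6, Rd6, Rxg5, Bxe8, Ba8, Bd7, Bb7, Bd5+, Bb5, Be4, Ba4+, Bf3, Bg2, Bh1, Kf2, d5.
Count: 20.

20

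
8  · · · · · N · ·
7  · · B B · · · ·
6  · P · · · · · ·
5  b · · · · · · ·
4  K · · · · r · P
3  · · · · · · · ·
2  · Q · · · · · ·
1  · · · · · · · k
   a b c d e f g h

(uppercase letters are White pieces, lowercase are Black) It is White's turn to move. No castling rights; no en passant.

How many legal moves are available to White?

White to move; king on a4.
In check: yes, from the black rook on f4.
Legal moves: Kb5, Kxa5, Kb3, Ka3, Bxf4, Qd4, Qb4.
Count: 7.

7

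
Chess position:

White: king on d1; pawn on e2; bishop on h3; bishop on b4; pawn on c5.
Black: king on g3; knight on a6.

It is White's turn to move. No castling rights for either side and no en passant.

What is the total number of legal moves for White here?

White to move; king on d1.
In check: no.
Legal moves: Ba5, Bc3, Ba3, Bd2, Be1+, Bc8, Bd7, Be6, Bf5, Bg4, Bg2, Bf1, Kd2, Kc2, Ke1, Kc1, c6, e3, e4.
Count: 19.

19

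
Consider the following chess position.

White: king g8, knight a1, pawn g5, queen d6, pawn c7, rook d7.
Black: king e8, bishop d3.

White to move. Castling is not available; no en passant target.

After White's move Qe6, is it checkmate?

yes

After Qe6: black king on e8; in check: yes, from the white queen on e6.
King squares — d7: attacked by Qe6; e7: attacked by Qe6; f7: attacked by Qe6; d8: attacked by Pc7; f8: attacked by Kg8.
Black has no legal moves → checkmate.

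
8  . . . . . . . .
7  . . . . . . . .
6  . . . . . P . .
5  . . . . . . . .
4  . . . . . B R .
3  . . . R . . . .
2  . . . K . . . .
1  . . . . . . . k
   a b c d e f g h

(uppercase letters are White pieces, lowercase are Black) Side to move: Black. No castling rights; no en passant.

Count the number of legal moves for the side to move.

0

Black to move; king on h1.
In check: no.
Legal moves: none.
Count: 0.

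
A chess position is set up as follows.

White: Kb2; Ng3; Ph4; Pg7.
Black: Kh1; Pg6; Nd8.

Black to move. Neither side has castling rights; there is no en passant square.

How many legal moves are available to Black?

3

Black to move; king on h1.
In check: yes, from the white knight on g3.
Legal moves: Kh2, Kg2, Kg1.
Count: 3.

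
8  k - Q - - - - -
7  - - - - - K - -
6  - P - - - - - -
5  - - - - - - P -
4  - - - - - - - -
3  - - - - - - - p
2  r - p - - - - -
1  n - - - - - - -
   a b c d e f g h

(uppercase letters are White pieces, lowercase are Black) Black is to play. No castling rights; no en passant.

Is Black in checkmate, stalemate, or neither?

Black to move; black king on a8.
In check: yes, from the white queen on c8.
King squares — a7: attacked by Pb6; b7: attacked by Qc8; b8: attacked by Qc8.
Legal moves for Black: none.
In check with no legal moves → checkmate.

checkmate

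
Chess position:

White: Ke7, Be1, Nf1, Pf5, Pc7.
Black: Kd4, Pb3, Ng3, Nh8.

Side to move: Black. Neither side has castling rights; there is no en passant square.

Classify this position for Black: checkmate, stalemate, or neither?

neither

Black to move; black king on d4.
In check: no.
Legal moves for Black: Nf7, Ng6+, Ke5, Kd5, Kc5, Ke4, Kc4, Kd3, Nh5, Nxf5+, Ne4, Ne2, Nh1, Nxf1, b2.
Black has 15 legal moves and is not in check → neither.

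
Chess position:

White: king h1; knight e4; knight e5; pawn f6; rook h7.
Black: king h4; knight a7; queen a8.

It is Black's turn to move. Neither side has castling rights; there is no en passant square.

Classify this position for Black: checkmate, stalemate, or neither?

checkmate

Black to move; black king on h4.
In check: yes, from the white rook on h7.
King squares — g3: attacked by Ne4; h3: attacked by Rh7; g4: attacked by Ne5; g5: attacked by Ne4; h5: attacked by Rh7.
Legal moves for Black: none.
In check with no legal moves → checkmate.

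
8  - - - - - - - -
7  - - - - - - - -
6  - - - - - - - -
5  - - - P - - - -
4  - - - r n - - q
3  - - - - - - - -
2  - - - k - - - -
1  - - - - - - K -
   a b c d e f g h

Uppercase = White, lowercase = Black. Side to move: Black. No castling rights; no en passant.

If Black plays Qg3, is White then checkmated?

no

After Qg3: white king on g1; in check: yes, from the black queen on g3.
White has 2 legal replies: Kh1, Kf1.
In check but a legal move exists → not checkmate.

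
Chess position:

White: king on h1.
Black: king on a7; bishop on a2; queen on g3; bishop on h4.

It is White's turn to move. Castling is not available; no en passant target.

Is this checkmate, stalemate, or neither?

White to move; white king on h1.
In check: no.
King squares — g1: attacked by Qg3; g2: attacked by Qg3; h2: attacked by Qg3.
Legal moves for White: none.
Not in check and no legal moves → stalemate.

stalemate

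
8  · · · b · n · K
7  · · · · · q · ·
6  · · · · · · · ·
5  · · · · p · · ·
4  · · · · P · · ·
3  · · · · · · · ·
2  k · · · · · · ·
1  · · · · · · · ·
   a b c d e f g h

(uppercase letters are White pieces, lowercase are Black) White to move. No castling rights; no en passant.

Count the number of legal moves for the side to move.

0

White to move; king on h8.
In check: no.
Legal moves: none.
Count: 0.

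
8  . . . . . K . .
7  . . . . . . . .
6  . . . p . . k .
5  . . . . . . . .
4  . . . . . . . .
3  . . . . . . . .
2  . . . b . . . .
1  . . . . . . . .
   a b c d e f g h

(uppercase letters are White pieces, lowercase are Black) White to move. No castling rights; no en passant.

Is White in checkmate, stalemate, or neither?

neither

White to move; white king on f8.
In check: no.
Legal moves for White: Kg8, Ke8, Ke7.
White has 3 legal moves and is not in check → neither.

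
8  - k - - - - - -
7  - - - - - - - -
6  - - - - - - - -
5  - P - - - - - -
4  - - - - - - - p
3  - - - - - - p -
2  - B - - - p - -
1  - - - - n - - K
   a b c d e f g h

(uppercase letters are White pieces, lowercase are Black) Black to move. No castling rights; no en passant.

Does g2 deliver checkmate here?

no

After g2: white king on h1; in check: yes, from the black pawn on g2.
White has 1 legal reply: Kh2.
In check but a legal move exists → not checkmate.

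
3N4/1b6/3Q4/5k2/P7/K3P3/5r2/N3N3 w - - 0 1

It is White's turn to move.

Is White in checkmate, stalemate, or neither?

neither

White to move; white king on a3.
In check: no.
Legal moves for White include: Nf7, Nxb7, Ne6, Nc6, Qf8+, Qb8, Qe7, Qd7+, Qc7, Qh6, Qg6+, Qf6+, Qe6+, Qc6, Qb6, Qa6, Qe5+, Qd5+, ... (list truncated; more exist).
White has legal moves and is not in check → neither.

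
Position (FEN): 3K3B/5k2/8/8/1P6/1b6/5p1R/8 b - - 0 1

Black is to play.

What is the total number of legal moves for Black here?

15

Black to move; king on f7.
In check: no.
Legal moves: Kg8, Kf8, Kg6, Ke6, Be6, Bd5, Bc4, Ba4, Bc2, Ba2, Bd1, f1=Q, f1=R, f1=B, f1=N.
Count: 15.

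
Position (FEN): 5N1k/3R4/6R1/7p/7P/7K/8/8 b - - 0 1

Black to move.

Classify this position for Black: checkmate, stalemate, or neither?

stalemate

Black to move; black king on h8.
In check: no.
King squares — g7: attacked by Rg6; h7: attacked by Rd7; g8: attacked by Rg6.
Legal moves for Black: none.
Not in check and no legal moves → stalemate.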